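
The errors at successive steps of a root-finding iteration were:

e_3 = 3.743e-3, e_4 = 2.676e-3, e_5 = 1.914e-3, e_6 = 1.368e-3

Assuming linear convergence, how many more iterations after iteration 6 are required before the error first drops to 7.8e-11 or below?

Rate ρ ≈ e_6/e_5 = 1.368e-3/1.914e-3 = 0.7147.
After j more steps, e_{6+j} ≈ 1.368e-3·ρ^j; need ρ^j ≤ 7.8e-11/1.368e-3 = 5.70175e-08.
j ≥ ln(5.70175e-08)/ln(0.7147) = -16.6799/-0.33589 = 49.659.
So 50 more iterations are needed.

50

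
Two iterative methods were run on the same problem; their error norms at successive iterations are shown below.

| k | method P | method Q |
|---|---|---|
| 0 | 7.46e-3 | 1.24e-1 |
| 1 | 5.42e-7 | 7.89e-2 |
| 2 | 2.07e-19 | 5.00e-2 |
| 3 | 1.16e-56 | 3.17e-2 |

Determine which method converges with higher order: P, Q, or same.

P

Method P: p ≈ ln(1.16e-56/2.07e-19)/ln(2.07e-19/5.42e-7) ≈ 3.00.
Method Q: p ≈ ln(3.17e-2/5.00e-2)/ln(5.00e-2/7.89e-2) ≈ 1.00.
Method P has the higher order (≈3.0 vs ≈1.0).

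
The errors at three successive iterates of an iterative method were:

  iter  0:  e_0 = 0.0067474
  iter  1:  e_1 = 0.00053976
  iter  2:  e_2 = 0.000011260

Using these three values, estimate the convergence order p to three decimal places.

p ≈ ln(e_2/e_1) / ln(e_1/e_0)
  = ln(0.000011260/0.00053976) / ln(0.00053976/0.0067474)
  = ln(0.0208611) / ln(0.0799953)
  = -3.869869 / -2.525787 ≈ 1.532144

1.532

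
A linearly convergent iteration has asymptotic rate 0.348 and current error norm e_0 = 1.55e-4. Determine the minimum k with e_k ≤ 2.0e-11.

16

After k steps, e_k ≈ 1.55e-4·0.348^k.
Need 0.348^k ≤ 2.0e-11/1.55e-4 = 1.29032e-07.
k ≥ ln(1.29032e-07)/ln(0.348) = -15.8632/-1.05555 = 15.028.
Smallest integer k = 16.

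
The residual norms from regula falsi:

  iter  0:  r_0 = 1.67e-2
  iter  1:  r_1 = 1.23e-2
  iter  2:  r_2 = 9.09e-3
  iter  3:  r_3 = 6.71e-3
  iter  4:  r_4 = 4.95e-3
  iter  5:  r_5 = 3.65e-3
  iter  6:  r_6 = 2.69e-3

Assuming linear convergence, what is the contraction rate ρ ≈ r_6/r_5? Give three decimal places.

ρ ≈ r_6/r_5 = 2.69e-3/3.65e-3 = 0.73699

0.737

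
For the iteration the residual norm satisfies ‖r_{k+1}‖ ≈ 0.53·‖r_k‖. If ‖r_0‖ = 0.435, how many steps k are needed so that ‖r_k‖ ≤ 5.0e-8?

26

After k steps, ‖r_k‖ ≈ 0.435·0.53^k.
Need 0.53^k ≤ 5.0e-8/0.435 = 1.14943e-07.
k ≥ ln(1.14943e-07)/ln(0.53) = -15.9788/-0.63488 = 25.168.
Smallest integer k = 26.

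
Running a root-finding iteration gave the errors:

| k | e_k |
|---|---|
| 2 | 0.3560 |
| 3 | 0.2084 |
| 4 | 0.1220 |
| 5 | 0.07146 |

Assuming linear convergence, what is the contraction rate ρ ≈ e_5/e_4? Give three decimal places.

0.586

ρ ≈ e_5/e_4 = 0.07146/0.1220 = 0.58574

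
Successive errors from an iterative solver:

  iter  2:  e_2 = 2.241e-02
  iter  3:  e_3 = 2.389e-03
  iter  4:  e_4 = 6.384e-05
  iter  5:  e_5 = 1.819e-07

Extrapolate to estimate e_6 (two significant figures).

First estimate the order: p ≈ ln(e_5/e_4) / ln(e_4/e_3) = ln(1.819e-07/6.384e-05)/ln(6.384e-05/2.389e-03) = ln(0.00284931)/ln(0.0267225) ≈ 1.6180.
Then e_6 ≈ e_5·(e_5/e_4)^p = 1.819e-07·(0.00284931)^1.6180 = 1.819e-07·7.61673e-05 ≈ 1.385e-11.

1.4e-11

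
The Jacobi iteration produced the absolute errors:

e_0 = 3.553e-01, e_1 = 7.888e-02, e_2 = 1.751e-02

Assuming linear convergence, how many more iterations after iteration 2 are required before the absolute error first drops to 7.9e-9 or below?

Rate ρ ≈ e_2/e_1 = 1.751e-02/7.888e-02 = 0.2220.
After j more steps, e_{2+j} ≈ 1.751e-02·ρ^j; need ρ^j ≤ 7.9e-9/1.751e-02 = 4.51171e-07.
j ≥ ln(4.51171e-07)/ln(0.2220) = -14.6114/-1.50508 = 9.708.
So 10 more iterations are needed.

10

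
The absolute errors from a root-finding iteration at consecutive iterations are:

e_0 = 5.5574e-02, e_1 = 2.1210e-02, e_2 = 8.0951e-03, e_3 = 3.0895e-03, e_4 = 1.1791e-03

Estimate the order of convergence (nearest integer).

1

Consecutive ratios: e_4/e_3 = 1.1791e-03/3.0895e-03 = 0.381648, e_3/e_2 = 3.0895e-03/8.0951e-03 = 0.381651.
p ≈ ln(0.381648)/ln(0.381651) = -0.9633/-0.9632 ≈ 1.00.
So the convergence is linear (order 1).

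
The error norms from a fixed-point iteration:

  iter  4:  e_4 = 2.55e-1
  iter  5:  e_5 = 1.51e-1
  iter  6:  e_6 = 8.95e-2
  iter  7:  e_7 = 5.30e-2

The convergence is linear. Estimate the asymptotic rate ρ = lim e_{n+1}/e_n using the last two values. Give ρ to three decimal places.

ρ ≈ e_7/e_6 = 5.30e-2/8.95e-2 = 0.59218

0.592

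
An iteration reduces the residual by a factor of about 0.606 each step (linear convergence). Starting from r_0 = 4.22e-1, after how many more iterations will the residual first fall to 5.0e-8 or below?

After k steps, r_k ≈ 4.22e-1·0.606^k.
Need 0.606^k ≤ 5.0e-8/4.22e-1 = 1.18483e-07.
k ≥ ln(1.18483e-07)/ln(0.606) = -15.9485/-0.50088 = 31.841.
Smallest integer k = 32.

32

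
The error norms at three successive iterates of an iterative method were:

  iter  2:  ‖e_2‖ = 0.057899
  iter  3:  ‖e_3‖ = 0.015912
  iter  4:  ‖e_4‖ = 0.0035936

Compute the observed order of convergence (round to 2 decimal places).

p ≈ ln(‖e_4‖/‖e_3‖) / ln(‖e_3‖/‖e_2‖)
  = ln(0.0035936/0.015912) / ln(0.015912/0.057899)
  = ln(0.225842) / ln(0.274823)
  = -1.48792 / -1.29163 ≈ 1.15197

1.15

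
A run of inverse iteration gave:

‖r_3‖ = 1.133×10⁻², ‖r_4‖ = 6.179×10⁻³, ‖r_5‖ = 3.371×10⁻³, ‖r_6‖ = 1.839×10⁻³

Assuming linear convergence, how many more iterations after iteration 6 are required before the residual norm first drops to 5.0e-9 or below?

Rate ρ ≈ ‖r_6‖/‖r_5‖ = 1.839×10⁻³/3.371×10⁻³ = 0.5455.
After j more steps, ‖r_{6+j}‖ ≈ 1.839×10⁻³·ρ^j; need ρ^j ≤ 5.0e-9/1.839×10⁻³ = 2.71887e-06.
j ≥ ln(2.71887e-06)/ln(0.5455) = -12.8153/-0.60605 = 21.146.
So 22 more iterations are needed.

22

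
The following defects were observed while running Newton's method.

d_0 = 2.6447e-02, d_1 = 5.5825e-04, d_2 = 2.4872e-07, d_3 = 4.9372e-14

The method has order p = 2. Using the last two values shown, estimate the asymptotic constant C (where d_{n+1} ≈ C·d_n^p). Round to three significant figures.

C ≈ d_3 / d_2^2
  = 4.9372e-14 / (2.4872e-07)^2
  = 4.9372e-14 / 6.18616e-14 ≈ 0.7981

0.798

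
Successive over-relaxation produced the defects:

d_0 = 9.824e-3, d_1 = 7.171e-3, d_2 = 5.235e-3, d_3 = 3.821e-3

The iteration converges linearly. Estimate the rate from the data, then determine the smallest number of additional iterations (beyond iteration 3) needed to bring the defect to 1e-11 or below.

63

Rate ρ ≈ d_3/d_2 = 3.821e-3/5.235e-3 = 0.7299.
After j more steps, d_{3+j} ≈ 3.821e-3·ρ^j; need ρ^j ≤ 1e-11/3.821e-3 = 2.61712e-09.
j ≥ ln(2.61712e-09)/ln(0.7299) = -19.7612/-0.31485 = 62.764.
So 63 more iterations are needed.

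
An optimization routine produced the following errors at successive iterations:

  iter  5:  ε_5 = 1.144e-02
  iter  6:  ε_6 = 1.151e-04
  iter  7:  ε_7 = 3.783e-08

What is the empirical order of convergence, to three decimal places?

1.744

p ≈ ln(ε_7/ε_6) / ln(ε_6/ε_5)
  = ln(3.783e-08/1.151e-04) / ln(1.151e-04/1.144e-02)
  = ln(0.000328671) / ln(0.0100612)
  = -8.020453 / -4.599069 ≈ 1.743930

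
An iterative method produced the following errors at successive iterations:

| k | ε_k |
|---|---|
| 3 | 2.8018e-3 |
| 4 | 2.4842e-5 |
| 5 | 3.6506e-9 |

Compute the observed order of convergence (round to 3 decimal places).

p ≈ ln(ε_5/ε_4) / ln(ε_4/ε_3)
  = ln(3.6506e-9/2.4842e-5) / ln(2.4842e-5/2.8018e-3)
  = ln(0.000146953) / ln(0.00886644)
  = -8.825398 / -4.725482 ≈ 1.867619

1.868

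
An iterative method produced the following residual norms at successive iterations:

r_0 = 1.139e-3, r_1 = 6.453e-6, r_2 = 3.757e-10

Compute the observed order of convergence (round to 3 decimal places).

1.885

p ≈ ln(r_2/r_1) / ln(r_1/r_0)
  = ln(3.757e-10/6.453e-6) / ln(6.453e-6/1.139e-3)
  = ln(5.8221e-05) / ln(0.0056655)
  = -9.751264 / -5.173360 ≈ 1.884900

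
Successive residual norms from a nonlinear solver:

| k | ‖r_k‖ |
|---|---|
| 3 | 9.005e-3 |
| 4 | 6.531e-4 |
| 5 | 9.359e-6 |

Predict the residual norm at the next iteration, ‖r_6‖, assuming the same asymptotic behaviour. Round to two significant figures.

9.7e-9

First estimate the order: p ≈ ln(‖r_5‖/‖r_4‖) / ln(‖r_4‖/‖r_3‖) = ln(9.359e-6/6.531e-4)/ln(6.531e-4/9.005e-3) = ln(0.0143301)/ln(0.0725264) ≈ 1.6180.
Then ‖r_6‖ ≈ ‖r_5‖·(‖r_5‖/‖r_4‖)^p = 9.359e-6·(0.0143301)^1.6180 = 9.359e-6·0.00103947 ≈ 9.728e-09.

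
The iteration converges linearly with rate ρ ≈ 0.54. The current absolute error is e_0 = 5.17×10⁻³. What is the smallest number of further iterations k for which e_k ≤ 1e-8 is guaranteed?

After k steps, e_k ≈ 5.17×10⁻³·0.54^k.
Need 0.54^k ≤ 1e-8/5.17×10⁻³ = 1.93424e-06.
k ≥ ln(1.93424e-06)/ln(0.54) = -13.1558/-0.61619 = 21.350.
Smallest integer k = 22.

22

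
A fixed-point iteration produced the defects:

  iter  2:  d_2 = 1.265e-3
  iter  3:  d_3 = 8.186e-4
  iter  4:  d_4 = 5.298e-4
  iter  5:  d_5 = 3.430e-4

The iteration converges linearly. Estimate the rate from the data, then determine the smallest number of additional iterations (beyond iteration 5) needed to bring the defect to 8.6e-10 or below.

30

Rate ρ ≈ d_5/d_4 = 3.430e-4/5.298e-4 = 0.6474.
After j more steps, d_{5+j} ≈ 3.430e-4·ρ^j; need ρ^j ≤ 8.6e-10/3.430e-4 = 2.50729e-06.
j ≥ ln(2.50729e-06)/ln(0.6474) = -12.8963/-0.43479 = 29.661.
So 30 more iterations are needed.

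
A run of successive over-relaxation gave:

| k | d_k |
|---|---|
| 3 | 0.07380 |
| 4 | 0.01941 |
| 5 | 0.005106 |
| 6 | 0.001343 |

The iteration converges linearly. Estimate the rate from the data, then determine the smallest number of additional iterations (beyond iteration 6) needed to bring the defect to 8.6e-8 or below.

8

Rate ρ ≈ d_6/d_5 = 0.001343/0.005106 = 0.2630.
After j more steps, d_{6+j} ≈ 0.001343·ρ^j; need ρ^j ≤ 8.6e-8/0.001343 = 6.40357e-05.
j ≥ ln(6.40357e-05)/ln(0.2630) = -9.6561/-1.33560 = 7.230.
So 8 more iterations are needed.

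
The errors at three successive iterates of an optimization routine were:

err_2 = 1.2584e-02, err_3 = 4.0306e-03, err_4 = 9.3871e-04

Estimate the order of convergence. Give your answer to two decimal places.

1.28

p ≈ ln(err_4/err_3) / ln(err_3/err_2)
  = ln(9.3871e-04/4.0306e-03) / ln(4.0306e-03/1.2584e-02)
  = ln(0.232896) / ln(0.320296)
  = -1.45716 / -1.13851 ≈ 1.27988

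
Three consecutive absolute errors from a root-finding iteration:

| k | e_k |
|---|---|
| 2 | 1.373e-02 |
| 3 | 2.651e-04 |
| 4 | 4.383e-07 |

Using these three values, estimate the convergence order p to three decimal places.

p ≈ ln(e_4/e_3) / ln(e_3/e_2)
  = ln(4.383e-07/2.651e-04) / ln(2.651e-04/1.373e-02)
  = ln(0.00165334) / ln(0.0193081)
  = -6.404958 / -3.947231 ≈ 1.622646

1.623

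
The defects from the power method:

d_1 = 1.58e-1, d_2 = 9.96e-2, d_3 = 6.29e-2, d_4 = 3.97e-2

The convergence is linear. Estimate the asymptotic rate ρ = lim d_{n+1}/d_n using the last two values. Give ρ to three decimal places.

0.631

ρ ≈ d_4/d_3 = 3.97e-2/6.29e-2 = 0.63116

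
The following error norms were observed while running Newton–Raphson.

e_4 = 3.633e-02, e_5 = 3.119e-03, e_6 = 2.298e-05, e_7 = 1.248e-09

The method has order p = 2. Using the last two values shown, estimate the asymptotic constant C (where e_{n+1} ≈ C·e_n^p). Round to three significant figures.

C ≈ e_7 / e_6^2
  = 1.248e-09 / (2.298e-05)^2
  = 1.248e-09 / 5.2808e-10 ≈ 2.3633

2.36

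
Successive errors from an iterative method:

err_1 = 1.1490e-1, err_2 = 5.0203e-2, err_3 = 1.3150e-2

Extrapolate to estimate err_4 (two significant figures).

First estimate the order: p ≈ ln(err_3/err_2) / ln(err_2/err_1) = ln(1.3150e-2/5.0203e-2)/ln(5.0203e-2/1.1490e-1) = ln(0.261937)/ln(0.436928) ≈ 1.6180.
Then err_4 ≈ err_3·(err_3/err_2)^p = 1.3150e-2·(0.261937)^1.6180 = 1.3150e-2·0.114457 ≈ 0.001505.

1.5e-3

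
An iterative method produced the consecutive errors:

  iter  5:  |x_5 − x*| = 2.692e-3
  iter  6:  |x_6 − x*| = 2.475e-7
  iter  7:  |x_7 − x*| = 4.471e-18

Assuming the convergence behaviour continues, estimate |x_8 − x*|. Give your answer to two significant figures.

First estimate the order: p ≈ ln(|x_7 − x*|/|x_6 − x*|) / ln(|x_6 − x*|/|x_5 − x*|) = ln(4.471e-18/2.475e-7)/ln(2.475e-7/2.692e-3) = ln(1.80646e-11)/ln(9.19391e-05) ≈ 2.6615.
Then |x_8 − x*| ≈ |x_7 − x*|·(|x_7 − x*|/|x_6 − x*|)^p = 4.471e-18·(1.80646e-11)^2.6615 = 4.471e-18·2.55299e-29 ≈ 1.141e-46.

1.1e-46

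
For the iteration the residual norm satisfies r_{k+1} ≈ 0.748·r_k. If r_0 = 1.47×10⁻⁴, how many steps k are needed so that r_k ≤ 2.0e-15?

87

After k steps, r_k ≈ 1.47×10⁻⁴·0.748^k.
Need 0.748^k ≤ 2.0e-15/1.47×10⁻⁴ = 1.36054e-11.
k ≥ ln(1.36054e-11)/ln(0.748) = -25.0206/-0.29035 = 86.174.
Smallest integer k = 87.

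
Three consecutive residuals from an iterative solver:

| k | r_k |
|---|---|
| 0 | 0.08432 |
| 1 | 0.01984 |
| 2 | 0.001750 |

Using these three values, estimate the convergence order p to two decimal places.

1.68

p ≈ ln(r_2/r_1) / ln(r_1/r_0)
  = ln(0.001750/0.01984) / ln(0.01984/0.08432)
  = ln(0.0882056) / ln(0.235294)
  = -2.42808 / -1.44692 ≈ 1.67810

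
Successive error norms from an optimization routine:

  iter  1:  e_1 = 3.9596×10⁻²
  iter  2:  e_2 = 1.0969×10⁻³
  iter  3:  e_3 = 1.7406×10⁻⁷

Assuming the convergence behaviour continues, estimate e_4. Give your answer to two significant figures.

First estimate the order: p ≈ ln(e_3/e_2) / ln(e_2/e_1) = ln(1.7406×10⁻⁷/1.0969×10⁻³)/ln(1.0969×10⁻³/3.9596×10⁻²) = ln(0.000158684)/ln(0.0277023) ≈ 2.4395.
Then e_4 ≈ e_3·(e_3/e_2)^p = 1.7406×10⁻⁷·(0.000158684)^2.4395 = 1.7406×10⁻⁷·5.38518e-10 ≈ 9.373e-17.

9.4e-17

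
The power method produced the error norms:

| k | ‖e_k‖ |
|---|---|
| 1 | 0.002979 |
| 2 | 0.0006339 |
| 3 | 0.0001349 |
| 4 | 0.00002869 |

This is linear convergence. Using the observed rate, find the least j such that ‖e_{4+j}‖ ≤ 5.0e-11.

Rate ρ ≈ ‖e_4‖/‖e_3‖ = 0.00002869/0.0001349 = 0.2127.
After j more steps, ‖e_{4+j}‖ ≈ 0.00002869·ρ^j; need ρ^j ≤ 5.0e-11/0.00002869 = 1.74277e-06.
j ≥ ln(1.74277e-06)/ln(0.2127) = -13.2600/-1.54787 = 8.567.
So 9 more iterations are needed.

9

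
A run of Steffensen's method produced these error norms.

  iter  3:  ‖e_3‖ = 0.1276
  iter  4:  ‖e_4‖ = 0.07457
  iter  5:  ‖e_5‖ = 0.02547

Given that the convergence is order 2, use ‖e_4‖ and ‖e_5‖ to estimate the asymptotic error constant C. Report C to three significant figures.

C ≈ ‖e_5‖ / ‖e_4‖^2
  = 0.02547 / (0.07457)^2
  = 0.02547 / 0.00556068 ≈ 4.5804

4.58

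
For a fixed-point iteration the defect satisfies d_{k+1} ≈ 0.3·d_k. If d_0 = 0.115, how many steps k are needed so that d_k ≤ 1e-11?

After k steps, d_k ≈ 0.115·0.3^k.
Need 0.3^k ≤ 1e-11/0.115 = 8.69565e-11.
k ≥ ln(8.69565e-11)/ln(0.3) = -23.1656/-1.20397 = 19.241.
Smallest integer k = 20.

20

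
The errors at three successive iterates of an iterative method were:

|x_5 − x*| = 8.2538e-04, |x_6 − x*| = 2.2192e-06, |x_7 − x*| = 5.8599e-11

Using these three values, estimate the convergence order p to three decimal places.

1.781

p ≈ ln(|x_7 − x*|/|x_6 − x*|) / ln(|x_6 − x*|/|x_5 − x*|)
  = ln(5.8599e-11/2.2192e-06) / ln(2.2192e-06/8.2538e-04)
  = ln(2.64055e-05) / ln(0.0026887)
  = -10.541938 / -5.918697 ≈ 1.781125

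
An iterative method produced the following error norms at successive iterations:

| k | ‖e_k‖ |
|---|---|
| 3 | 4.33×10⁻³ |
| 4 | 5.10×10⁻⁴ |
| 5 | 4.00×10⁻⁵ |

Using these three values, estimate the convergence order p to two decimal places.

p ≈ ln(‖e_5‖/‖e_4‖) / ln(‖e_4‖/‖e_3‖)
  = ln(4.00×10⁻⁵/5.10×10⁻⁴) / ln(5.10×10⁻⁴/4.33×10⁻³)
  = ln(0.0784314) / ln(0.117783)
  = -2.54553 / -2.13891 ≈ 1.19011

1.19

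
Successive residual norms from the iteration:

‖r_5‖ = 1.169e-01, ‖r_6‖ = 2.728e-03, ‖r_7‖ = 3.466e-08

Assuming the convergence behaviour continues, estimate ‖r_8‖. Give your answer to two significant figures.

7.1e-23

First estimate the order: p ≈ ln(‖r_7‖/‖r_6‖) / ln(‖r_6‖/‖r_5‖) = ln(3.466e-08/2.728e-03)/ln(2.728e-03/1.169e-01) = ln(1.27053e-05)/ln(0.0233362) ≈ 3.0001.
Then ‖r_8‖ ≈ ‖r_7‖·(‖r_7‖/‖r_6‖)^p = 3.466e-08·(1.27053e-05)^3.0001 = 3.466e-08·2.04864e-15 ≈ 7.101e-23.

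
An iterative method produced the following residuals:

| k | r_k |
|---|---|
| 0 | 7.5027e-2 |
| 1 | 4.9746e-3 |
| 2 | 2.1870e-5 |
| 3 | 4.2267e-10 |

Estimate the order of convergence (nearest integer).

2

Consecutive ratios: r_3/r_2 = 4.2267e-10/2.1870e-5 = 1.93265e-05, r_2/r_1 = 2.1870e-5/4.9746e-3 = 0.00439633.
p ≈ ln(1.93265e-05)/ln(0.00439633) = -10.8540/-5.4270 ≈ 2.00.
So the convergence is quadratic (order 2).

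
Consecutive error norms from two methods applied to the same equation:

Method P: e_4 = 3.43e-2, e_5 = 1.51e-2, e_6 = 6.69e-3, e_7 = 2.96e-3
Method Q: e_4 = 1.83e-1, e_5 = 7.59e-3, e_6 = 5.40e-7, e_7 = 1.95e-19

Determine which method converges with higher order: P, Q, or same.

Q

Method P: p ≈ ln(2.96e-3/6.69e-3)/ln(6.69e-3/1.51e-2) ≈ 1.00.
Method Q: p ≈ ln(1.95e-19/5.40e-7)/ln(5.40e-7/7.59e-3) ≈ 3.00.
Method Q has the higher order (≈3.0 vs ≈1.0).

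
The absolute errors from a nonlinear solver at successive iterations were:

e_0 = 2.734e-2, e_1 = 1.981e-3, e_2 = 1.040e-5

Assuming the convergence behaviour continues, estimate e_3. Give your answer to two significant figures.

First estimate the order: p ≈ ln(e_2/e_1) / ln(e_1/e_0) = ln(1.040e-5/1.981e-3)/ln(1.981e-3/2.734e-2) = ln(0.00524987)/ln(0.0724579) ≈ 2.0000.
Then e_3 ≈ e_2·(e_2/e_1)^p = 1.040e-5·(0.00524987)^2.0000 = 1.040e-5·2.75611e-05 ≈ 2.866e-10.

2.9e-10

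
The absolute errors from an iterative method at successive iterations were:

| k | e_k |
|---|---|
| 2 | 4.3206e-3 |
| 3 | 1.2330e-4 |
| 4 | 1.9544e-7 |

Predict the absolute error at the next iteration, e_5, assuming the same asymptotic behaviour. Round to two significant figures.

First estimate the order: p ≈ ln(e_4/e_3) / ln(e_3/e_2) = ln(1.9544e-7/1.2330e-4)/ln(1.2330e-4/4.3206e-3) = ln(0.00158508)/ln(0.0285377) ≈ 1.8128.
Then e_5 ≈ e_4·(e_4/e_3)^p = 1.9544e-7·(0.00158508)^1.8128 = 1.9544e-7·8.39949e-06 ≈ 1.642e-12.

1.6e-12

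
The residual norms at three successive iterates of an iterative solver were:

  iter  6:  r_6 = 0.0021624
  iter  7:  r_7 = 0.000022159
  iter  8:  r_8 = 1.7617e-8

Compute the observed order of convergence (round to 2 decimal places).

1.56

p ≈ ln(r_8/r_7) / ln(r_7/r_6)
  = ln(1.7617e-8/0.000022159) / ln(0.000022159/0.0021624)
  = ln(0.000795027) / ln(0.0102474)
  = -7.13713 / -4.58073 ≈ 1.55808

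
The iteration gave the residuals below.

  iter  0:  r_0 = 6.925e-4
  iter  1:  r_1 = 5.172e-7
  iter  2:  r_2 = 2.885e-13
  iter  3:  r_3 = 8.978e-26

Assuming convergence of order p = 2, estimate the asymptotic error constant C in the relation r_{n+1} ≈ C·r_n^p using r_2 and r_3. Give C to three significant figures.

1.08

C ≈ r_3 / r_2^2
  = 8.978e-26 / (2.885e-13)^2
  = 8.978e-26 / 8.32322e-26 ≈ 1.0787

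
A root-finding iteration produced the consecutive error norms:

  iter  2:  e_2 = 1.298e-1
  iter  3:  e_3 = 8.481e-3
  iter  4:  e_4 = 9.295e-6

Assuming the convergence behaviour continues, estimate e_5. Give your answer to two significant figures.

3.7e-13

First estimate the order: p ≈ ln(e_4/e_3) / ln(e_3/e_2) = ln(9.295e-6/8.481e-3)/ln(8.481e-3/1.298e-1) = ln(0.00109598)/ln(0.065339) ≈ 2.4984.
Then e_5 ≈ e_4·(e_4/e_3)^p = 9.295e-6·(0.00109598)^2.4984 = 9.295e-6·4.02016e-08 ≈ 3.737e-13.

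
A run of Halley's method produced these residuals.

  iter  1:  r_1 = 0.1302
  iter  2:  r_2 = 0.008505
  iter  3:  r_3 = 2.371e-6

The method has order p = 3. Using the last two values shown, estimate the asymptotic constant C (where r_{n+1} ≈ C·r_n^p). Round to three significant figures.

3.85

C ≈ r_3 / r_2^3
  = 2.371e-6 / (0.008505)^3
  = 2.371e-6 / 6.15209e-07 ≈ 3.854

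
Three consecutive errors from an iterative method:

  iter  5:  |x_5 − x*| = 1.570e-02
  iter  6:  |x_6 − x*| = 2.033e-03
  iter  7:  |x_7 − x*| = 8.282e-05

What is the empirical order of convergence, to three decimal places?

p ≈ ln(|x_7 − x*|/|x_6 − x*|) / ln(|x_6 − x*|/|x_5 − x*|)
  = ln(8.282e-05/2.033e-03) / ln(2.033e-03/1.570e-02)
  = ln(0.0407378) / ln(0.12949)
  = -3.200599 / -2.044152 ≈ 1.565734

1.566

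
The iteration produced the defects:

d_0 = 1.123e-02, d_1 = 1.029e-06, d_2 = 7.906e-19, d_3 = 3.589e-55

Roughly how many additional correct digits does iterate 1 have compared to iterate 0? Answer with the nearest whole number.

4

Digits gained ≈ log₁₀(d_0/d_1) = log₁₀(1.123e-02/1.029e-06) = log₁₀(10913.5) ≈ 4.038.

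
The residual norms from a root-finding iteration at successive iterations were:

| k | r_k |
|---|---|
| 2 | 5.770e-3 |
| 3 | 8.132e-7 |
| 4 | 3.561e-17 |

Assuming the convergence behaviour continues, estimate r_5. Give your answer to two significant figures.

First estimate the order: p ≈ ln(r_4/r_3) / ln(r_3/r_2) = ln(3.561e-17/8.132e-7)/ln(8.132e-7/5.770e-3) = ln(4.379e-11)/ln(0.000140936) ≈ 2.6899.
Then r_5 ≈ r_4·(r_4/r_3)^p = 3.561e-17·(4.379e-11)^2.6899 = 3.561e-17·1.36878e-28 ≈ 4.874e-45.

4.9e-45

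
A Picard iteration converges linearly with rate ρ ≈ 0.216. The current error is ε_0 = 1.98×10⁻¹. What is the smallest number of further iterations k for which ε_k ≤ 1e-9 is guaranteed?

13

After k steps, ε_k ≈ 1.98×10⁻¹·0.216^k.
Need 0.216^k ≤ 1e-9/1.98×10⁻¹ = 5.05051e-09.
k ≥ ln(5.05051e-09)/ln(0.216) = -19.1038/-1.53248 = 12.466.
Smallest integer k = 13.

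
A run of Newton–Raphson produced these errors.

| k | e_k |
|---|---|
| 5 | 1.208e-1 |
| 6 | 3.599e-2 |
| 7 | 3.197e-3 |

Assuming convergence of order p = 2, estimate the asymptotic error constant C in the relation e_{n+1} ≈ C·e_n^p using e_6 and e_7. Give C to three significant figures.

C ≈ e_7 / e_6^2
  = 3.197e-3 / (3.599e-2)^2
  = 3.197e-3 / 0.00129528 ≈ 2.4682

2.47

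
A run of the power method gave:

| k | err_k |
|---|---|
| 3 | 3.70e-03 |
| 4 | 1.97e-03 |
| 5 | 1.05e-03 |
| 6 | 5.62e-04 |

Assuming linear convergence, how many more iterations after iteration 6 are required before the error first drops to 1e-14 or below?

40

Rate ρ ≈ err_6/err_5 = 5.62e-04/1.05e-03 = 0.5352.
After j more steps, err_{6+j} ≈ 5.62e-04·ρ^j; need ρ^j ≤ 1e-14/5.62e-04 = 1.77936e-11.
j ≥ ln(1.77936e-11)/ln(0.5352) = -24.7522/-0.62511 = 39.597.
So 40 more iterations are needed.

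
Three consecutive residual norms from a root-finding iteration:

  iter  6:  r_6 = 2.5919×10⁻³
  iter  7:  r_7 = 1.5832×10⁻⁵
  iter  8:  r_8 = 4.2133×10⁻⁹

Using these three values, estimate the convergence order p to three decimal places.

p ≈ ln(r_8/r_7) / ln(r_7/r_6)
  = ln(4.2133×10⁻⁹/1.5832×10⁻⁵) / ln(1.5832×10⁻⁵/2.5919×10⁻³)
  = ln(0.000266126) / ln(0.00610826)
  = -8.231541 / -5.098113 ≈ 1.614625

1.615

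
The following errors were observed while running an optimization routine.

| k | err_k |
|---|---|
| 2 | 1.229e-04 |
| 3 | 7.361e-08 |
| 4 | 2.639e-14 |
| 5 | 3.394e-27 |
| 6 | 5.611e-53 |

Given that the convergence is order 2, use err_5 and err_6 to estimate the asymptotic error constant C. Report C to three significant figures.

4.87

C ≈ err_6 / err_5^2
  = 5.611e-53 / (3.394e-27)^2
  = 5.611e-53 / 1.15192e-53 ≈ 4.871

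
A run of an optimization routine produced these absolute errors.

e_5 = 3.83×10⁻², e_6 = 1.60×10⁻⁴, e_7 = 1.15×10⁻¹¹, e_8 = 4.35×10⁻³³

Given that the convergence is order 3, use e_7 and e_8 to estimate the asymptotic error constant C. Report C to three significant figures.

C ≈ e_8 / e_7^3
  = 4.35×10⁻³³ / (1.15×10⁻¹¹)^3
  = 4.35×10⁻³³ / 1.52088e-33 ≈ 2.8602

2.86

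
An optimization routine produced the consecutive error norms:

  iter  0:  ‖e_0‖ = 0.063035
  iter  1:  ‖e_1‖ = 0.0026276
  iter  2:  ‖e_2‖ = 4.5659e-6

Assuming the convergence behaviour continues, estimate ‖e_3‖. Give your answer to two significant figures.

1.4e-11

First estimate the order: p ≈ ln(‖e_2‖/‖e_1‖) / ln(‖e_1‖/‖e_0‖) = ln(4.5659e-6/0.0026276)/ln(0.0026276/0.063035) = ln(0.00173767)/ln(0.0416848) ≈ 2.0000.
Then ‖e_3‖ ≈ ‖e_2‖·(‖e_2‖/‖e_1‖)^p = 4.5659e-6·(0.00173767)^2.0000 = 4.5659e-6·3.0195e-06 ≈ 1.379e-11.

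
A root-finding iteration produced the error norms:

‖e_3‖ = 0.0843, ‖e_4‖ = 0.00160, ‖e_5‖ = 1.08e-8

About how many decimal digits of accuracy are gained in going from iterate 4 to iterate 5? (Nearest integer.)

Digits gained ≈ log₁₀(‖e_4‖/‖e_5‖) = log₁₀(0.00160/1.08e-8) = log₁₀(148148) ≈ 5.171.

5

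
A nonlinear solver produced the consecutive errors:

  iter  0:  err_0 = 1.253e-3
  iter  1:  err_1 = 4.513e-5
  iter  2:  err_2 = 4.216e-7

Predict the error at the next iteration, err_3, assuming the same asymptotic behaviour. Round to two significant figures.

First estimate the order: p ≈ ln(err_2/err_1) / ln(err_1/err_0) = ln(4.216e-7/4.513e-5)/ln(4.513e-5/1.253e-3) = ln(0.0093419)/ln(0.0360176) ≈ 1.4060.
Then err_3 ≈ err_2·(err_2/err_1)^p = 4.216e-7·(0.0093419)^1.4060 = 4.216e-7·0.00140098 ≈ 5.907e-10.

5.9e-10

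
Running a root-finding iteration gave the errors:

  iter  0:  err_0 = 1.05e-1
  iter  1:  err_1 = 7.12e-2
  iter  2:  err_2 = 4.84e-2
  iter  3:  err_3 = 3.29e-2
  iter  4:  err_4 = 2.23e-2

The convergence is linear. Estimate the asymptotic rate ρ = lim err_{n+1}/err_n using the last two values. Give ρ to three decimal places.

0.678

ρ ≈ err_4/err_3 = 2.23e-2/3.29e-2 = 0.67781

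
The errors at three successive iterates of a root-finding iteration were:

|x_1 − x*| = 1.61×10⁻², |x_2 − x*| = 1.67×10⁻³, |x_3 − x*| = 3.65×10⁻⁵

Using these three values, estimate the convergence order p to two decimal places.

1.69

p ≈ ln(|x_3 − x*|/|x_2 − x*|) / ln(|x_2 − x*|/|x_1 − x*|)
  = ln(3.65×10⁻⁵/1.67×10⁻³) / ln(1.67×10⁻³/1.61×10⁻²)
  = ln(0.0218563) / ln(0.103727)
  = -3.82327 / -2.26599 ≈ 1.68724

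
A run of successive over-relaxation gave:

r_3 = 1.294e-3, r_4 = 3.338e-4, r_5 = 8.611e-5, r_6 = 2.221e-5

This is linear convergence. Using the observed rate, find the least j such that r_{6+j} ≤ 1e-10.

Rate ρ ≈ r_6/r_5 = 2.221e-5/8.611e-5 = 0.2579.
After j more steps, r_{6+j} ≈ 2.221e-5·ρ^j; need ρ^j ≤ 1e-10/2.221e-5 = 4.50248e-06.
j ≥ ln(4.50248e-06)/ln(0.2579) = -12.3109/-1.35518 = 9.084.
So 10 more iterations are needed.

10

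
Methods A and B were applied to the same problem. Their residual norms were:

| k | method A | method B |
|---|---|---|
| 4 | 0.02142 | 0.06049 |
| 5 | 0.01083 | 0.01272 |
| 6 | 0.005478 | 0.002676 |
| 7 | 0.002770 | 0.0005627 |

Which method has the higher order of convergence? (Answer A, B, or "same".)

same

Method A: p ≈ ln(0.002770/0.005478)/ln(0.005478/0.01083) ≈ 1.00.
Method B: p ≈ ln(0.0005627/0.002676)/ln(0.002676/0.01272) ≈ 1.00.
Both orders ≈ 1.0 — effectively the same.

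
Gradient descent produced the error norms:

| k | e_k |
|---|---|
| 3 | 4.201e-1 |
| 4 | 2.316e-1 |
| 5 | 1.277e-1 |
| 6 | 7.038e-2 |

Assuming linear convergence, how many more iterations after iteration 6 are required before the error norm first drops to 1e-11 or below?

Rate ρ ≈ e_6/e_5 = 7.038e-2/1.277e-1 = 0.5511.
After j more steps, e_{6+j} ≈ 7.038e-2·ρ^j; need ρ^j ≤ 1e-11/7.038e-2 = 1.42086e-10.
j ≥ ln(1.42086e-10)/ln(0.5511) = -22.6746/-0.59584 = 38.055.
So 39 more iterations are needed.

39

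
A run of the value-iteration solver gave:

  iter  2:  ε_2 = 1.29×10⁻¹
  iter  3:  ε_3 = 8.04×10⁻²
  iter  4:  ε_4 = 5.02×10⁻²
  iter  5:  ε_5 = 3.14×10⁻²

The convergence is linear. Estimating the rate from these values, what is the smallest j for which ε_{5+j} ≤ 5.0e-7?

24

Rate ρ ≈ ε_5/ε_4 = 3.14×10⁻²/5.02×10⁻² = 0.6255.
After j more steps, ε_{5+j} ≈ 3.14×10⁻²·ρ^j; need ρ^j ≤ 5.0e-7/3.14×10⁻² = 1.59236e-05.
j ≥ ln(1.59236e-05)/ln(0.6255) = -11.0477/-0.46920 = 23.546.
So 24 more iterations are needed.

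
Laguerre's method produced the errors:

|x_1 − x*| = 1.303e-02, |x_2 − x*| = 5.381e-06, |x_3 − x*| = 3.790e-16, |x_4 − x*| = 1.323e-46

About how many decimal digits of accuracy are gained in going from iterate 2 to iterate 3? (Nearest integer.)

10

Digits gained ≈ log₁₀(|x_2 − x*|/|x_3 − x*|) = log₁₀(5.381e-06/3.790e-16) = log₁₀(1.41979e+10) ≈ 10.152.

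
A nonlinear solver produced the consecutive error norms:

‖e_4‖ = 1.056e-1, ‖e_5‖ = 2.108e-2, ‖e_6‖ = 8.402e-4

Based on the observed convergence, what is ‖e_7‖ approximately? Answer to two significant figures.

First estimate the order: p ≈ ln(‖e_6‖/‖e_5‖) / ln(‖e_5‖/‖e_4‖) = ln(8.402e-4/2.108e-2)/ln(2.108e-2/1.056e-1) = ln(0.0398577)/ln(0.199621) ≈ 1.9999.
Then ‖e_7‖ ≈ ‖e_6‖·(‖e_6‖/‖e_5‖)^p = 8.402e-4·(0.0398577)^1.9999 = 8.402e-4·0.00158915 ≈ 1.335e-06.

1.3e-6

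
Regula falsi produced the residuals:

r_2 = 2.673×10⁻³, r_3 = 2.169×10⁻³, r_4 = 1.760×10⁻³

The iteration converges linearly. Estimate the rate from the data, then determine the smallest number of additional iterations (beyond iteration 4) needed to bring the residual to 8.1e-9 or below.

Rate ρ ≈ r_4/r_3 = 1.760×10⁻³/2.169×10⁻³ = 0.8114.
After j more steps, r_{4+j} ≈ 1.760×10⁻³·ρ^j; need ρ^j ≤ 8.1e-9/1.760×10⁻³ = 4.60227e-06.
j ≥ ln(4.60227e-06)/ln(0.8114) = -12.2890/-0.20899 = 58.802.
So 59 more iterations are needed.

59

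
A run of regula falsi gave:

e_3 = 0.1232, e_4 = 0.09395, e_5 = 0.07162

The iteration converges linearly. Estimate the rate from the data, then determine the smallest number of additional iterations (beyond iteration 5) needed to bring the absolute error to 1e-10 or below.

Rate ρ ≈ e_5/e_4 = 0.07162/0.09395 = 0.7623.
After j more steps, e_{5+j} ≈ 0.07162·ρ^j; need ρ^j ≤ 1e-10/0.07162 = 1.39626e-09.
j ≥ ln(1.39626e-09)/ln(0.7623) = -20.3895/-0.27142 = 75.122.
So 76 more iterations are needed.

76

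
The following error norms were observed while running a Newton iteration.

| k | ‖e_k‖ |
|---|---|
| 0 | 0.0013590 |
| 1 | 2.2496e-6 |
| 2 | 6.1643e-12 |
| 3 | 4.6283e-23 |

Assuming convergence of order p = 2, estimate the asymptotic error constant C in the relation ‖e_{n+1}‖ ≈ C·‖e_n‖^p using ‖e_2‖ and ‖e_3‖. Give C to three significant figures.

C ≈ ‖e_3‖ / ‖e_2‖^2
  = 4.6283e-23 / (6.1643e-12)^2
  = 4.6283e-23 / 3.79986e-23 ≈ 1.218

1.22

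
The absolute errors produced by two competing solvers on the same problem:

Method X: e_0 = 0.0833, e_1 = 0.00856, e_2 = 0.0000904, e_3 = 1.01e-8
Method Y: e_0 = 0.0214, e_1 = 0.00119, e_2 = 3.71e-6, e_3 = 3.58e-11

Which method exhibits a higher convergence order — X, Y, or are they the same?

Method X: p ≈ ln(1.01e-8/0.0000904)/ln(0.0000904/0.00856) ≈ 2.00.
Method Y: p ≈ ln(3.58e-11/3.71e-6)/ln(3.71e-6/0.00119) ≈ 2.00.
Both orders ≈ 2.0 — effectively the same.

same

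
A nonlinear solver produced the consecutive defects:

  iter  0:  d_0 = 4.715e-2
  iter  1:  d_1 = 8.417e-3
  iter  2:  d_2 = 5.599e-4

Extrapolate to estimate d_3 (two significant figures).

First estimate the order: p ≈ ln(d_2/d_1) / ln(d_1/d_0) = ln(5.599e-4/8.417e-3)/ln(8.417e-3/4.715e-2) = ln(0.0665201)/ln(0.178515) ≈ 1.5729.
Then d_3 ≈ d_2·(d_2/d_1)^p = 5.599e-4·(0.0665201)^1.5729 = 5.599e-4·0.0140806 ≈ 7.884e-06.

7.9e-6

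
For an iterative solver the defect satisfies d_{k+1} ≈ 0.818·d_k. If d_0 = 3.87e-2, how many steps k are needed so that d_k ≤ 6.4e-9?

78

After k steps, d_k ≈ 3.87e-2·0.818^k.
Need 0.818^k ≤ 6.4e-9/3.87e-2 = 1.65375e-07.
k ≥ ln(1.65375e-07)/ln(0.818) = -15.6151/-0.20089 = 77.730.
Smallest integer k = 78.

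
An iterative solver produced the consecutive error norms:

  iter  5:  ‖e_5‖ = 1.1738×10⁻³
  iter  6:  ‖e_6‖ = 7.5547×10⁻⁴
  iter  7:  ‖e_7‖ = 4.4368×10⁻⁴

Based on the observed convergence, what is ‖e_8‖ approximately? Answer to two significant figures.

2.3e-4

First estimate the order: p ≈ ln(‖e_7‖/‖e_6‖) / ln(‖e_6‖/‖e_5‖) = ln(4.4368×10⁻⁴/7.5547×10⁻⁴)/ln(7.5547×10⁻⁴/1.1738×10⁻³) = ln(0.58729)/ln(0.64361) ≈ 1.2078.
Then ‖e_8‖ ≈ ‖e_7‖·(‖e_7‖/‖e_6‖)^p = 4.4368×10⁻⁴·(0.58729)^1.2078 = 4.4368×10⁻⁴·0.5258 ≈ 0.0002333.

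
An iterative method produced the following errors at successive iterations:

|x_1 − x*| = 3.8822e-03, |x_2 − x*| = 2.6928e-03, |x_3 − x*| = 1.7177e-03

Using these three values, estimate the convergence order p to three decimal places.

p ≈ ln(|x_3 − x*|/|x_2 − x*|) / ln(|x_2 − x*|/|x_1 − x*|)
  = ln(1.7177e-03/2.6928e-03) / ln(2.6928e-03/3.8822e-03)
  = ln(0.637886) / ln(0.693627)
  = -0.449596 / -0.365821 ≈ 1.229005

1.229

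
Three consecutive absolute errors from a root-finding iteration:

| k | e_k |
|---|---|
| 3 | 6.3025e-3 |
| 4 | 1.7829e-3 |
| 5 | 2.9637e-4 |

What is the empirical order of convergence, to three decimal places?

p ≈ ln(e_5/e_4) / ln(e_4/e_3)
  = ln(2.9637e-4/1.7829e-3) / ln(1.7829e-3/6.3025e-3)
  = ln(0.166229) / ln(0.282888)
  = -1.794389 / -1.262704 ≈ 1.421069

1.421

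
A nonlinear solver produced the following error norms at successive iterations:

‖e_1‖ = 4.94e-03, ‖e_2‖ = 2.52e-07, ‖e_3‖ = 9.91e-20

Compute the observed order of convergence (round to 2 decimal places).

2.89

p ≈ ln(‖e_3‖/‖e_2‖) / ln(‖e_2‖/‖e_1‖)
  = ln(9.91e-20/2.52e-07) / ln(2.52e-07/4.94e-03)
  = ln(3.93254e-13) / ln(5.10121e-05)
  = -28.56432 / -9.88345 ≈ 2.89012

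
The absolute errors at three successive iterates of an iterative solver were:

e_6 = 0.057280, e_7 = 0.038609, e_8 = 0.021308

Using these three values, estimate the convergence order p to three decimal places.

p ≈ ln(e_8/e_7) / ln(e_7/e_6)
  = ln(0.021308/0.038609) / ln(0.038609/0.057280)
  = ln(0.551892) / ln(0.67404)
  = -0.594403 / -0.394466 ≈ 1.506855

1.507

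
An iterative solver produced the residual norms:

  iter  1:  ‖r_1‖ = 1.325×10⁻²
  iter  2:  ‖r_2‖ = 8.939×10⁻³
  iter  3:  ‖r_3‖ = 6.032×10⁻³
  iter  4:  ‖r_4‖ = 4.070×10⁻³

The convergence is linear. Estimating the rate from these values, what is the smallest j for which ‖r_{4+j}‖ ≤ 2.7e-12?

54

Rate ρ ≈ ‖r_4‖/‖r_3‖ = 4.070×10⁻³/6.032×10⁻³ = 0.6747.
After j more steps, ‖r_{4+j}‖ ≈ 4.070×10⁻³·ρ^j; need ρ^j ≤ 2.7e-12/4.070×10⁻³ = 6.63391e-10.
j ≥ ln(6.63391e-10)/ln(0.6747) = -21.1337/-0.39349 = 53.708.
So 54 more iterations are needed.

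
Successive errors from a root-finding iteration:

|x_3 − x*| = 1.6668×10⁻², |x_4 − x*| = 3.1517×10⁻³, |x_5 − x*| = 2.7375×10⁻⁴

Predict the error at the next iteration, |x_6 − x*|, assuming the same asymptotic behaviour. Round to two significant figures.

7.6e-6

First estimate the order: p ≈ ln(|x_5 − x*|/|x_4 − x*|) / ln(|x_4 − x*|/|x_3 − x*|) = ln(2.7375×10⁻⁴/3.1517×10⁻³)/ln(3.1517×10⁻³/1.6668×10⁻²) = ln(0.0868579)/ln(0.189087) ≈ 1.4671.
Then |x_6 − x*| ≈ |x_5 − x*|·(|x_5 − x*|/|x_4 − x*|)^p = 2.7375×10⁻⁴·(0.0868579)^1.4671 = 2.7375×10⁻⁴·0.0277413 ≈ 7.594e-06.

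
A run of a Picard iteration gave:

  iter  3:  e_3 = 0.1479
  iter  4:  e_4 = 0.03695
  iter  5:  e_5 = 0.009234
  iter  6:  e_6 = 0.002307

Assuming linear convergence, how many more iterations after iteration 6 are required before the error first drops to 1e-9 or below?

Rate ρ ≈ e_6/e_5 = 0.002307/0.009234 = 0.2498.
After j more steps, e_{6+j} ≈ 0.002307·ρ^j; need ρ^j ≤ 1e-9/0.002307 = 4.33463e-07.
j ≥ ln(4.33463e-07)/ln(0.2498) = -14.6515/-1.38709 = 10.563.
So 11 more iterations are needed.

11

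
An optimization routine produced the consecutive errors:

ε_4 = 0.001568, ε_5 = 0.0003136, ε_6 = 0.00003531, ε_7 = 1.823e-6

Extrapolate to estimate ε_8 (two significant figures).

3.3e-8

First estimate the order: p ≈ ln(ε_7/ε_6) / ln(ε_6/ε_5) = ln(1.823e-6/0.00003531)/ln(0.00003531/0.0003136) = ln(0.0516284)/ln(0.112596) ≈ 1.3570.
Then ε_8 ≈ ε_7·(ε_7/ε_6)^p = 1.823e-6·(0.0516284)^1.3570 = 1.823e-6·0.0179221 ≈ 3.267e-08.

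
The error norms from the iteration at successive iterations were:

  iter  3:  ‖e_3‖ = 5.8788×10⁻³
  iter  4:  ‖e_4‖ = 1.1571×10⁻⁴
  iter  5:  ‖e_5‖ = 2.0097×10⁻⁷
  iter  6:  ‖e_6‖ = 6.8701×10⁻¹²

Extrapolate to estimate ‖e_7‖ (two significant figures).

First estimate the order: p ≈ ln(‖e_6‖/‖e_5‖) / ln(‖e_5‖/‖e_4‖) = ln(6.8701×10⁻¹²/2.0097×10⁻⁷)/ln(2.0097×10⁻⁷/1.1571×10⁻⁴) = ln(3.41847e-05)/ln(0.00173684) ≈ 1.6180.
Then ‖e_7‖ ≈ ‖e_6‖·(‖e_6‖/‖e_5‖)^p = 6.8701×10⁻¹²·(3.41847e-05)^1.6180 = 6.8701×10⁻¹²·5.93936e-08 ≈ 4.08e-19.

4.1e-19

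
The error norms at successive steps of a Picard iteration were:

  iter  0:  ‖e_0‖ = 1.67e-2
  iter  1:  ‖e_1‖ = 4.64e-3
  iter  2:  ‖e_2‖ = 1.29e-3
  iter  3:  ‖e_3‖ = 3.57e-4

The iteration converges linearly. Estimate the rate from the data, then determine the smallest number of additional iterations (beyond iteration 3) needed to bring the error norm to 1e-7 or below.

7

Rate ρ ≈ ‖e_3‖/‖e_2‖ = 3.57e-4/1.29e-3 = 0.2767.
After j more steps, ‖e_{3+j}‖ ≈ 3.57e-4·ρ^j; need ρ^j ≤ 1e-7/3.57e-4 = 0.000280112.
j ≥ ln(0.000280112)/ln(0.2767) = -8.1803/-1.28482 = 6.367.
So 7 more iterations are needed.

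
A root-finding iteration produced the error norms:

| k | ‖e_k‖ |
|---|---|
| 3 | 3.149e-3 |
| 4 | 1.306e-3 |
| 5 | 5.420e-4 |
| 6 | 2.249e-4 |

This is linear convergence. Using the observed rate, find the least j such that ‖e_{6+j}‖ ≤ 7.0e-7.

Rate ρ ≈ ‖e_6‖/‖e_5‖ = 2.249e-4/5.420e-4 = 0.4149.
After j more steps, ‖e_{6+j}‖ ≈ 2.249e-4·ρ^j; need ρ^j ≤ 7.0e-7/2.249e-4 = 0.00311249.
j ≥ ln(0.00311249)/ln(0.4149) = -5.7723/-0.87972 = 6.562.
So 7 more iterations are needed.

7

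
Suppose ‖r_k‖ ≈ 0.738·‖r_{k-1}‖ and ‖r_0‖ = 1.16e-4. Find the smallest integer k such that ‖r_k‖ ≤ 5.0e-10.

After k steps, ‖r_k‖ ≈ 1.16e-4·0.738^k.
Need 0.738^k ≤ 5.0e-10/1.16e-4 = 4.31034e-06.
k ≥ ln(4.31034e-06)/ln(0.738) = -12.3545/-0.30381 = 40.665.
Smallest integer k = 41.

41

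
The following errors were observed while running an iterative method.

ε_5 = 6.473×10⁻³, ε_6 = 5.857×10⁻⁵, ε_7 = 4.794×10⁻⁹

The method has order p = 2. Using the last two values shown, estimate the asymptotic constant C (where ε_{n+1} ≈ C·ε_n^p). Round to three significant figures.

C ≈ ε_7 / ε_6^2
  = 4.794×10⁻⁹ / (5.857×10⁻⁵)^2
  = 4.794×10⁻⁹ / 3.43044e-09 ≈ 1.3975

1.40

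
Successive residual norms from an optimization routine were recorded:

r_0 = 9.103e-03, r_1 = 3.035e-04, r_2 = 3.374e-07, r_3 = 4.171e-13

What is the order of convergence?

2

Consecutive ratios: r_3/r_2 = 4.171e-13/3.374e-07 = 1.23622e-06, r_2/r_1 = 3.374e-07/3.035e-04 = 0.0011117.
p ≈ ln(1.23622e-06)/ln(0.0011117) = -13.6035/-6.8019 ≈ 2.00.
So the convergence is quadratic (order 2).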